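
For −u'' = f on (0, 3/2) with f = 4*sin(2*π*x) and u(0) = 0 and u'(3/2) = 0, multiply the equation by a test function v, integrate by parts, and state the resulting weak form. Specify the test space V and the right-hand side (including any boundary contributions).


V = {v ∈ H^1(0, 3/2) : v(0) = 0} (test functions vanish at x = 0 where u is specified); weak form: ∫_0^3/2 u'v' dx = ∫_0^3/2 (4*sin(2*π*x)) v dx for all v ∈ V.

Multiply both sides by a test function v and integrate from 0 to 3/2:
  ∫_0^3/2 −u''(x) v(x) dx = ∫_0^3/2 f(x) v(x) dx.
Integrate the LHS by parts once:
  ∫_0^3/2 −u'' v dx = −[u'(x) v(x)]_0^3/2 + ∫_0^3/2 u'(x) v'(x) dx.
Thus ∫_0^3/2 u'(x) v'(x) dx = ∫_0^3/2 f(x) v(x) dx + [u'(x) v(x)]_0^3/2.
Choose V so that boundary terms are either known or forced to vanish.
Mixed BC: u(0) = 0 (Dirichlet) and u'(3/2) = 0 (Neumann). Define V = {v ∈ H^1(0, 3/2) : v(0) = 0}. Then [u' v]_0^3/2 = u'(3/2)·v(3/2) − u'(0)·0 = 0.
Weak formulation: find u (satisfying any essential BC) such that ∫_0^3/2 u'(x) v'(x) dx = ∫_0^3/2 f v dx for all v ∈ V (Dirichlet at 0 absorbed into V; the Neumann datum at x = 3/2 is zero, so no boundary term remains).
Substituting f(x) = 4*sin(2*π*x), the right-hand side is ∫_0^3/2 (4*sin(2*π*x)) v dx.


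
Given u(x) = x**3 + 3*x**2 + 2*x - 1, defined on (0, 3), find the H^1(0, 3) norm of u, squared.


||u||_{H^1}^2 = 249279/70

The H^1 norm (squared) on an interval (0, L) is
  ||u||_{H^1}^2 = ∫_0^L u(x)^2 dx + ∫_0^L u'(x)^2 dx.
Compute u'(x) = 3*x**2 + 6*x + 2.
Then u(x)^2 = x**6 + 6*x**5 + 13*x**4 + 10*x**3 - 2*x**2 - 4*x + 1 and u'(x)^2 = 9*x**4 + 36*x**3 + 48*x**2 + 24*x + 4.
Integrate each monomial from 0 to 3 using ∫_0^3 c·x^n dx = c·3^(n+1)/(n+1):
  ∫_0^3 u(x)^2 dx = ∫_0^3 (x^6 + 6*x^5 + 13*x^4 + 10*x^3 - 2*x^2 - 4*x + 1) dx. Term by term:
    ∫_0^3 x^6 dx = 2187/7;  ∫_0^3 6*x^5 dx = 729;  ∫_0^3 13*x^4 dx = 3159/5;
    ∫_0^3 10*x^3 dx = 405/2;  ∫_0^3 -2*x^2 dx = -18;  ∫_0^3 -4*x dx = -18;
    ∫_0^3 1 dx = 3.
  Sum: 2187/7 + 729 + 3159/5 + 405/2 − 18 − 18 + 3 = 128991/70.
  ∫_0^3 u'(x)^2 dx = ∫_0^3 (9*x^4 + 36*x^3 + 48*x^2 + 24*x + 4) dx. Term by term:
    ∫_0^3 9*x^4 dx = 2187/5;  ∫_0^3 36*x^3 dx = 729;  ∫_0^3 48*x^2 dx = 432;
    ∫_0^3 24*x dx = 108;  ∫_0^3 4 dx = 12.
  Sum: 2187/5 + 729 + 432 + 108 + 12 = 8592/5.
Adding: ||u||_{H^1}^2 = 128991/70 + 8592/5 = 249279/70.


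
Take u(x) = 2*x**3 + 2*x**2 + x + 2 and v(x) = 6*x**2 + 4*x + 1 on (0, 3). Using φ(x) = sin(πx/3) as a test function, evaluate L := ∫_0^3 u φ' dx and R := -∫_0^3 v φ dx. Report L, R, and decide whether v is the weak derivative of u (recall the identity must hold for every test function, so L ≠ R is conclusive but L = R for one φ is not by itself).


LHS = -204/π + 648/π^3, RHS = -204/π + 648/π^3. Yes, v = u' weakly.

u(x) = 2*x**3 + 2*x**2 + x + 2, classical derivative u'(x) = 6*x**2 + 4*x + 1.
φ(x) = sin(πx/3), so φ'(x) = π*cos(π*x/3)/3.
Note φ(0) = φ(3) = 0, so the boundary term u·φ vanishes.
LHS = ∫_0^3 u(x) φ'(x) dx = ∫_0^3 (2*π*x^3*cos(π*x/3)/3 + 2*π*x^2*cos(π*x/3)/3 + π*x*cos(π*x/3)/3 + 2*π*cos(π*x/3)/3) dx. Term by term:
  ∫_0^3 2*π*cos(π*x/3)/3 dx = 0;  ∫_0^3 π*x*cos(π*x/3)/3 dx = -6/π;  ∫_0^3 2*π*x^2*cos(π*x/3)/3 dx = -36/π;
  ∫_0^3 2*π*x^3*cos(π*x/3)/3 dx = -162/π + 648/π^3.
Sum: 0 − 6/π − 36/π + -162/π + 648/π^3 = -204/π + 648/π^3.
So LHS = -204/π + 648/π^3.
∫_0^3 v(x) φ(x) dx = ∫_0^3 (6*x^2*sin(π*x/3) + 4*x*sin(π*x/3) + sin(π*x/3)) dx. Term by term:
  ∫_0^3 4*x*sin(π*x/3) dx = 36/π;  ∫_0^3 6*x^2*sin(π*x/3) dx = -648/π^3 + 162/π;  ∫_0^3 sin(π*x/3) dx = 6/π.
Sum: 36/π + -648/π^3 + 162/π + 6/π = -648/π^3 + 204/π.
So RHS = -∫_0^3 v(x) φ(x) dx = -204/π + 648/π^3.
LHS = RHS, so the identity holds for this test φ.
Moreover u is smooth here and v(x) = u'(x) = 6*x**2 + 4*x + 1 pointwise, so the identity holds for every test function. Hence v is the weak derivative of u.


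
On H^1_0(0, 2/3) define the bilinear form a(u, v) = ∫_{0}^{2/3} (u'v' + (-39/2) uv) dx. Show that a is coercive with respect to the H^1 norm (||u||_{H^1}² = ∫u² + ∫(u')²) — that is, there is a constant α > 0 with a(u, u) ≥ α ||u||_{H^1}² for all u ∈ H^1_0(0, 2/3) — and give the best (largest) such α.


α = 3*(-26 + 3*π^2)/(4 + 9*π^2)

Coercivity of a(·,·) on H^1_0(0, 2/3) means a(u, u) ≥ α ||u||_{H^1}² for every u ∈ H^1_0.
The interval has length L = 2/3, and Poincaré/coercivity depend only on L. Here a(u, u) = ∫(u')² + (-39/2)·∫u².
Here c = -39/2 < 0 with |c| < (π/L)² = 9*π^2/4, so coercivity still holds. The condition a(u,u) ≥ α||u||_{H^1}² reads (1−α)∫(u')² ≥ (α−c)∫u². Any admissible α is ≤ 1 (rapidly oscillating u have ∫u²/∫(u')² → 0), and α = 1 would force 0 ≥ (1−c)∫u², impossible since c < 1; so 1−α > 0. By the sharp Poincaré inequality on H^1_0 of an interval of length L, ∫(u')² ≥ (π/L)²∫u² with equality for the first sine mode sin(π(x−x₀)/L) (x₀ the left endpoint), so the inequality holds for all u iff (1−α)(π/L)² ≥ α − c, i.e. α ≤ ((π/L)² + c)/((π/L)² + 1) = (1 + c(L/π)²)/(1 + (L/π)²). (Direct route, valid since c ≤ 0: Poincaré gives c∫u² ≥ c(L/π)²∫(u')², so a(u,u) ≥ (1 + c(L/π)²)∫(u')², while ||u||_{H^1}² ≤ (1 + (L/π)²)∫(u')²; dividing yields the same α.) With (π/L)² = 9*π^2/4 and c = -39/2, the largest admissible constant is α = ((π/L)² + c)/((π/L)² + 1).
Simplifying, α = 3*(-26 + 3*π^2)/(4 + 9*π^2).


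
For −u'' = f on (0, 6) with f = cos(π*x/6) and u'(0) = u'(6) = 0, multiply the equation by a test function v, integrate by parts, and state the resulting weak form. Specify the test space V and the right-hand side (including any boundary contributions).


V = H^1(0, 6) (no boundary constraint on v; u is determined up to an additive constant); weak form: ∫_0^6 u'v' dx = ∫_0^6 (cos(π*x/6)) v dx for all v ∈ V.

Multiply both sides by a test function v and integrate from 0 to 6:
  ∫_0^6 −u''(x) v(x) dx = ∫_0^6 f(x) v(x) dx.
Integrate the LHS by parts once:
  ∫_0^6 −u'' v dx = −[u'(x) v(x)]_0^6 + ∫_0^6 u'(x) v'(x) dx.
Thus ∫_0^6 u'(x) v'(x) dx = ∫_0^6 f(x) v(x) dx + [u'(x) v(x)]_0^6.
Choose V so that boundary terms are either known or forced to vanish.
u has homogeneous Neumann: u'(0) = u'(6) = 0. So [u' v]_0^6 = 0·v(6) − 0·v(0) = 0 for any v; take V = H^1(0, 6).
Weak formulation: find u (satisfying any essential BC) such that ∫_0^6 u'(x) v'(x) dx = ∫_0^6 f v dx for all v ∈ V (homogeneous Neumann, so boundary terms vanish).
Substituting f(x) = cos(π*x/6), the right-hand side is ∫_0^6 (cos(π*x/6)) v dx.
Compatibility check (pure Neumann): taking v ≡ 1 ∈ V gives 0 = ∫_0^6 f dx + (0) − (0), i.e. ∫_0^6 f dx must equal u'(0) − u'(6) = 0. Indeed ∫_0^6 (cos(π*x/6)) dx = 0, so the data are compatible. The solution is then unique only up to an additive constant (fix it e.g. by requiring ∫_0^6 u dx = 0).


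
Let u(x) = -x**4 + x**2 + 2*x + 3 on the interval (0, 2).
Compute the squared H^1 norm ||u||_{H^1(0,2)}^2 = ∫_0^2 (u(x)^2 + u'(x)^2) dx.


||u||_{H^1}^2 = 8602/45

The H^1 norm (squared) on an interval (0, L) is
  ||u||_{H^1}^2 = ∫_0^L u(x)^2 dx + ∫_0^L u'(x)^2 dx.
Compute u'(x) = -4*x**3 + 2*x + 2.
Then u(x)^2 = x**8 - 2*x**6 - 4*x**5 - 5*x**4 + 4*x**3 + 10*x**2 + 12*x + 9 and u'(x)^2 = 16*x**6 - 16*x**4 - 16*x**3 + 4*x**2 + 8*x + 4.
Integrate each monomial from 0 to 2 using ∫_0^2 c·x^n dx = c·2^(n+1)/(n+1):
  ∫_0^2 u(x)^2 dx = ∫_0^2 (x^8 - 2*x^6 - 4*x^5 - 5*x^4 + 4*x^3 + 10*x^2 + 12*x + 9) dx. Term by term:
    ∫_0^2 x^8 dx = 512/9;  ∫_0^2 -2*x^6 dx = -256/7;  ∫_0^2 -4*x^5 dx = -128/3;
    ∫_0^2 -5*x^4 dx = -32;  ∫_0^2 4*x^3 dx = 16;  ∫_0^2 10*x^2 dx = 80/3;
    ∫_0^2 12*x dx = 24;  ∫_0^2 9 dx = 18.
  Sum: 512/9 − 256/7 − 128/3 − 32 + 16 + 80/3 + 24 + 18 = 1910/63.
  ∫_0^2 u'(x)^2 dx = ∫_0^2 (16*x^6 - 16*x^4 - 16*x^3 + 4*x^2 + 8*x + 4) dx. Term by term:
    ∫_0^2 16*x^6 dx = 2048/7;  ∫_0^2 -16*x^4 dx = -512/5;  ∫_0^2 -16*x^3 dx = -64;
    ∫_0^2 4*x^2 dx = 32/3;  ∫_0^2 8*x dx = 16;  ∫_0^2 4 dx = 8.
  Sum: 2048/7 − 512/5 − 64 + 32/3 + 16 + 8 = 16888/105.
Adding: ||u||_{H^1}^2 = 1910/63 + 16888/105 = 8602/45.


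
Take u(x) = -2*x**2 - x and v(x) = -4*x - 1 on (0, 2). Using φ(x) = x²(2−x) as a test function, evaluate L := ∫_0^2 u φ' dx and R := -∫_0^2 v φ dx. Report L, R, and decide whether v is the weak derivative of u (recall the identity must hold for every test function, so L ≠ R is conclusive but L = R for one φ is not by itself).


LHS = 116/15, RHS = 116/15. Yes, v = u' weakly.

u(x) = -2*x**2 - x, classical derivative u'(x) = -4*x - 1.
φ(x) = x²(2−x), so φ'(x) = x*(4 - 3*x).
Note φ(0) = φ(2) = 0, so the boundary term u·φ vanishes.
LHS = ∫_0^2 u(x) φ'(x) dx = ∫_0^2 (6*x^4 - 5*x^3 - 4*x^2) dx. Term by term:
  ∫_0^2 6*x^4 dx = 192/5;  ∫_0^2 -5*x^3 dx = -20;  ∫_0^2 -4*x^2 dx = -32/3.
Sum: 192/5 − 20 − 32/3 = 116/15.
So LHS = 116/15.
∫_0^2 v(x) φ(x) dx = ∫_0^2 (4*x^4 - 7*x^3 - 2*x^2) dx. Term by term:
  ∫_0^2 4*x^4 dx = 128/5;  ∫_0^2 -7*x^3 dx = -28;  ∫_0^2 -2*x^2 dx = -16/3.
Sum: 128/5 − 28 − 16/3 = -116/15.
So RHS = -∫_0^2 v(x) φ(x) dx = 116/15.
LHS = RHS, so the identity holds for this test φ.
Moreover u is smooth here and v(x) = u'(x) = -4*x - 1 pointwise, so the identity holds for every test function. Hence v is the weak derivative of u.


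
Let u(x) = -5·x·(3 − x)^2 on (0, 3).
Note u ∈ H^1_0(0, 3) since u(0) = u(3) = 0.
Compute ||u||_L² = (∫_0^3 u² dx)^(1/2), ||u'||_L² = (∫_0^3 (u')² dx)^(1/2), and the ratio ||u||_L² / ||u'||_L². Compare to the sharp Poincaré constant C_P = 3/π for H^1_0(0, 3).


||u||_L² / ||u'||_L² = 3*sqrt(14)/14 < C_P = 3/π.

u(x) = -5·x·(3 − x)^2, so u'(x) = 15*(1 - x)*(x - 3).
u(x) = -5·x·(3 − x)^2 vanishes at x = 0 and x = 3, so u ∈ H^1_0(0, 3). Differentiate via the product rule and integrate the resulting polynomials term by term.
  ∫_0^3 u² dx = ∫_0^3 (25*x^6 - 300*x^5 + 1350*x^4 - 2700*x^3 + 2025*x^2) dx. Term by term:
    ∫_0^3 25*x^6 dx = 54675/7;  ∫_0^3 -300*x^5 dx = -36450;  ∫_0^3 1350*x^4 dx = 65610;
    ∫_0^3 -2700*x^3 dx = -54675;  ∫_0^3 2025*x^2 dx = 18225.
  Sum: 54675/7 − 36450 + 65610 − 54675 + 18225 = 3645/7.
  ∫_0^3 (u')² dx = ∫_0^3 (225*x^4 - 1800*x^3 + 4950*x^2 - 5400*x + 2025) dx. Term by term:
    ∫_0^3 225*x^4 dx = 10935;  ∫_0^3 -1800*x^3 dx = -36450;  ∫_0^3 4950*x^2 dx = 44550;
    ∫_0^3 -5400*x dx = -24300;  ∫_0^3 2025 dx = 6075.
  Sum: 10935 − 36450 + 44550 − 24300 + 6075 = 810.
∫_0^3 u² dx = 3645/7, so ||u||_L² = 27*sqrt(35)/7.
∫_0^3 (u')² dx = 810, so ||u'||_L² = 9*sqrt(10).
Ratio ||u||_L² / ||u'||_L² = 3*sqrt(14)/14.
Sharp Poincaré constant on H^1_0(0, 3) is C_P = L/π = 3/π, achieved by sin(π/3·x).
A polynomial bump cannot attain the sharp Poincaré constant (only the first sine eigenfunction does), so the ratio is strictly less than C_P, consistent with ||u||_L² ≤ C_P ||u'||_L².


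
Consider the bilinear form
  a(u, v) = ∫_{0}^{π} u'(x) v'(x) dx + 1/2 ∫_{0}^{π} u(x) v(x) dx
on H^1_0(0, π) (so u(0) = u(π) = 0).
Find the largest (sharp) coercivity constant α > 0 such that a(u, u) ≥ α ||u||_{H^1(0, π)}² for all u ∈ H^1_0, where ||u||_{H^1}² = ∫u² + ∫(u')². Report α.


α = 3/4

Coercivity of a(·,·) on H^1_0(0, π) means a(u, u) ≥ α ||u||_{H^1}² for every u ∈ H^1_0.
The interval has length L = π, and Poincaré/coercivity depend only on L. Here a(u, u) = ∫(u')² + (1/2)·∫u².
Here 0 < c = 1/2 < 1. The condition a(u,u) ≥ α||u||_{H^1}² reads (1−α)∫(u')² ≥ (α−c)∫u². Any admissible α is ≤ 1 (rapidly oscillating u have ∫u²/∫(u')² → 0), and α = 1 would force 0 ≥ (1−c)∫u², impossible since c < 1; so 1−α > 0. By the sharp Poincaré inequality on H^1_0 of an interval of length L, ∫(u')² ≥ (π/L)²∫u² with equality for the first sine mode sin(π(x−x₀)/L) (x₀ the left endpoint), so the inequality holds for all u iff (1−α)(π/L)² ≥ α − c, i.e. α ≤ ((π/L)² + c)/((π/L)² + 1) = (1 + c(L/π)²)/(1 + (L/π)²). With (π/L)² = 1 and c = 1/2, the largest admissible constant is α = ((π/L)² + c)/((π/L)² + 1).
Simplifying, α = 3/4.


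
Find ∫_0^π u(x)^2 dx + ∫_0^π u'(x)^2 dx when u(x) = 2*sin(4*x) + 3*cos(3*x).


||u||_{H^1(0,π)}^2 = 960/7 + 79*π

u'(x) = -9*sin(3*x) + 8*cos(4*x).
Expand u² and (u')² and integrate term by term on (0, π), using: for integers n ≥ 1, ∫_0^π sin²(nx) dx = ∫_0^π cos²(nx) dx = π/2; for n ≠ n', ∫_0^π sin(nx)sin(n'x) dx = ∫_0^π cos(nx)cos(n'x) dx = 0; and by product-to-sum, ∫_0^π sin(nx)cos(n'x) dx = ½∫_0^π [sin((n+n')x) + sin((n−n')x)] dx, which is 0 when n+n' is even and 2n/(n²−n'²) when n+n' is odd (it need not vanish on (0, π)).
  u² squared terms: (2)²·∫sin(4x)² dx = 4·π/2 = 2*π;  (3)²·∫cos(3x)² dx = 9·π/2 = 9*π/2.
  u² cross terms: 2·(2)·(3)·∫sin(4x)·cos(3x) dx = 12·(8/7) = 96/7.
  So ∫_0^π u² dx = 2*π + 9*π/2 + 96/7 = 96/7 + 13*π/2.
  (u')² squared terms: (-9)²·∫sin(3x)² dx = 81·π/2 = 81*π/2;  (8)²·∫cos(4x)² dx = 64·π/2 = 32*π.
  (u')² cross terms: 2·(-9)·(8)·∫sin(3x)·cos(4x) dx = -144·(-6/7) = 864/7.
  So ∫_0^π (u')² dx = 81*π/2 + 32*π + 864/7 = 864/7 + 145*π/2.
||u||_{H^1}^2 = (96/7 + 13*π/2) + (864/7 + 145*π/2) = 960/7 + 79*π.


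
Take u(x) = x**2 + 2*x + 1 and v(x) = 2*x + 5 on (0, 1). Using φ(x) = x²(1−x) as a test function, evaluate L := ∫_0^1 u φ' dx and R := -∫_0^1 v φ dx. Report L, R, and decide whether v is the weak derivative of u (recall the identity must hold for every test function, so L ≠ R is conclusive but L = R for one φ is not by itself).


LHS = -4/15, RHS = -31/60. No, v is not the weak derivative of u.

u(x) = x**2 + 2*x + 1, classical derivative u'(x) = 2*x + 2.
φ(x) = x²(1−x), so φ'(x) = x*(2 - 3*x).
Note φ(0) = φ(1) = 0, so the boundary term u·φ vanishes.
LHS = ∫_0^1 u(x) φ'(x) dx = ∫_0^1 (-3*x^4 - 4*x^3 + x^2 + 2*x) dx. Term by term:
  ∫_0^1 -3*x^4 dx = -3/5;  ∫_0^1 -4*x^3 dx = -1;  ∫_0^1 x^2 dx = 1/3;
  ∫_0^1 2*x dx = 1.
Sum: -3/5 − 1 + 1/3 + 1 = -4/15.
So LHS = -4/15.
∫_0^1 v(x) φ(x) dx = ∫_0^1 (-2*x^4 - 3*x^3 + 5*x^2) dx. Term by term:
  ∫_0^1 -2*x^4 dx = -2/5;  ∫_0^1 -3*x^3 dx = -3/4;  ∫_0^1 5*x^2 dx = 5/3.
Sum: -2/5 − 3/4 + 5/3 = 31/60.
So RHS = -∫_0^1 v(x) φ(x) dx = -31/60.
LHS − RHS = 1/4 ≠ 0, so the identity fails.
(For a valid weak derivative the identity must hold for EVERY test function, in particular this one. The failure shows v is NOT the weak derivative of u.)
Correct weak derivative would be u'(x) = 2*x + 2.


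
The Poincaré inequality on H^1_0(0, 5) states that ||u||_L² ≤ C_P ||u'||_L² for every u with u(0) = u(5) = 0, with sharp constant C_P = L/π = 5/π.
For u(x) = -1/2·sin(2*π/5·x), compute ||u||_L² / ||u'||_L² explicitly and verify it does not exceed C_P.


||u||_L² / ||u'||_L² = 5/(2*π) < C_P = 5/π.

u(x) = -1/2·sin(2*π/5·x), so u'(x) = -π*cos(2*π*x/5)/5.
Writing u(x) = A·sin(kπx/L) with A = -1/2 and k = 2, use ∫_0^L sin²(kπx/L) dx = L/2 and ∫_0^L cos²(kπx/L) dx = L/2.
u² = 1/4·sin²(2*π/5·x) and (u')² = π^2/25·cos²(2*π/5·x), and each of sin², cos² integrates to L/2 = 5/2 over (0, 5).
∫_0^5 u² dx = 5/8, so ||u||_L² = sqrt(10)/4.
∫_0^5 (u')² dx = π^2/10, so ||u'||_L² = sqrt(10)*π/10.
Ratio ||u||_L² / ||u'||_L² = 5/(2*π).
Sharp Poincaré constant on H^1_0(0, 5) is C_P = L/π = 5/π, achieved by sin(π/5·x).
This is the k = 2 harmonic; the ratio L/(kπ) is strictly less than C_P = L/π, consistent with the sharp inequality ||u||_L² ≤ C_P ||u'||_L².


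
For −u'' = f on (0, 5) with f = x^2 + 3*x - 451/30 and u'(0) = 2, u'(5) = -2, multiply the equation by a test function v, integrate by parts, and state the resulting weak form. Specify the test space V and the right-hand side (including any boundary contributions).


V = H^1(0, 5) (v unrestricted at boundary; u is determined up to an additive constant); weak form: ∫_0^5 u'v' dx = ∫_0^5 (x^2 + 3*x - 451/30) v dx − 2·v(5) − 2·v(0) for all v ∈ V.

Multiply both sides by a test function v and integrate from 0 to 5:
  ∫_0^5 −u''(x) v(x) dx = ∫_0^5 f(x) v(x) dx.
Integrate the LHS by parts once:
  ∫_0^5 −u'' v dx = −[u'(x) v(x)]_0^5 + ∫_0^5 u'(x) v'(x) dx.
Thus ∫_0^5 u'(x) v'(x) dx = ∫_0^5 f(x) v(x) dx + [u'(x) v(x)]_0^5.
Choose V so that boundary terms are either known or forced to vanish.
u has inhomogeneous Neumann u'(0) = 2, u'(5) = -2. [u' v]_0^5 = (-2)·v(5) − (2)·v(0) = − 2·v(5) − 2·v(0). Take V = H^1(0, 5); boundary term becomes part of RHS.
Weak formulation: find u (satisfying any essential BC) such that ∫_0^5 u'(x) v'(x) dx = ∫_0^5 f v dx − 2·v(5) − 2·v(0) for all v ∈ V (Neumann data are natural BCs: they enter the RHS as boundary terms).
Substituting f(x) = x^2 + 3*x - 451/30, the right-hand side is ∫_0^5 (x^2 + 3*x - 451/30) v dx − 2·v(5) − 2·v(0).
Compatibility check (pure Neumann): taking v ≡ 1 ∈ V gives 0 = ∫_0^5 f dx + (-2) − (2), i.e. ∫_0^5 f dx must equal u'(0) − u'(5) = 4. Indeed ∫_0^5 (x^2 + 3*x - 451/30) dx = 4, so the data are compatible. The solution is then unique only up to an additive constant (fix it e.g. by requiring ∫_0^5 u dx = 0).


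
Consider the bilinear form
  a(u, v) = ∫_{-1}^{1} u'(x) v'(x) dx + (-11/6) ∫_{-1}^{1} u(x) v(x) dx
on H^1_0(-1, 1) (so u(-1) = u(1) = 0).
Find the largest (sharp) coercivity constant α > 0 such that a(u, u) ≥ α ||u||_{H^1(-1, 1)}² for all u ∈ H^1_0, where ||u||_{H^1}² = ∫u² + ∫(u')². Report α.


α = (-22/3 + π^2)/(4 + π^2)

Coercivity of a(·,·) on H^1_0(-1, 1) means a(u, u) ≥ α ||u||_{H^1}² for every u ∈ H^1_0.
The interval has length L = 2, and Poincaré/coercivity depend only on L. Here a(u, u) = ∫(u')² + (-11/6)·∫u².
Here c = -11/6 < 0 with |c| < (π/L)² = π^2/4, so coercivity still holds. The condition a(u,u) ≥ α||u||_{H^1}² reads (1−α)∫(u')² ≥ (α−c)∫u². Any admissible α is ≤ 1 (rapidly oscillating u have ∫u²/∫(u')² → 0), and α = 1 would force 0 ≥ (1−c)∫u², impossible since c < 1; so 1−α > 0. By the sharp Poincaré inequality on H^1_0 of an interval of length L, ∫(u')² ≥ (π/L)²∫u² with equality for the first sine mode sin(π(x−x₀)/L) (x₀ the left endpoint), so the inequality holds for all u iff (1−α)(π/L)² ≥ α − c, i.e. α ≤ ((π/L)² + c)/((π/L)² + 1) = (1 + c(L/π)²)/(1 + (L/π)²). (Direct route, valid since c ≤ 0: Poincaré gives c∫u² ≥ c(L/π)²∫(u')², so a(u,u) ≥ (1 + c(L/π)²)∫(u')², while ||u||_{H^1}² ≤ (1 + (L/π)²)∫(u')²; dividing yields the same α.) With (π/L)² = π^2/4 and c = -11/6, the largest admissible constant is α = ((π/L)² + c)/((π/L)² + 1).
Simplifying, α = (-22/3 + π^2)/(4 + π^2).


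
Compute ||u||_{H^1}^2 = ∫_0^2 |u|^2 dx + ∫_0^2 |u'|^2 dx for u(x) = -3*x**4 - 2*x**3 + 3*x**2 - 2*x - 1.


||u||_{H^1}^2 = 89498/21

The H^1 norm (squared) on an interval (0, L) is
  ||u||_{H^1}^2 = ∫_0^L u(x)^2 dx + ∫_0^L u'(x)^2 dx.
Compute u'(x) = -12*x**3 - 6*x**2 + 6*x - 2.
Then u(x)^2 = 9*x**8 + 12*x**7 - 14*x**6 + 23*x**4 - 8*x**3 - 2*x**2 + 4*x + 1 and u'(x)^2 = 144*x**6 + 144*x**5 - 108*x**4 - 24*x**3 + 60*x**2 - 24*x + 4.
Integrate each monomial from 0 to 2 using ∫_0^2 c·x^n dx = c·2^(n+1)/(n+1):
  ∫_0^2 u(x)^2 dx = ∫_0^2 (9*x^8 + 12*x^7 - 14*x^6 + 23*x^4 - 8*x^3 - 2*x^2 + 4*x + 1) dx. Term by term:
    ∫_0^2 9*x^8 dx = 512;  ∫_0^2 12*x^7 dx = 384;  ∫_0^2 -14*x^6 dx = -256;
    ∫_0^2 23*x^4 dx = 736/5;  ∫_0^2 -8*x^3 dx = -32;  ∫_0^2 -2*x^2 dx = -16/3;
    ∫_0^2 4*x dx = 8;  ∫_0^2 1 dx = 2.
  Sum: 512 + 384 − 256 + 736/5 − 32 − 16/3 + 8 + 2 = 11398/15.
  ∫_0^2 u'(x)^2 dx = ∫_0^2 (144*x^6 + 144*x^5 - 108*x^4 - 24*x^3 + 60*x^2 - 24*x + 4) dx. Term by term:
    ∫_0^2 144*x^6 dx = 18432/7;  ∫_0^2 144*x^5 dx = 1536;  ∫_0^2 -108*x^4 dx = -3456/5;
    ∫_0^2 -24*x^3 dx = -96;  ∫_0^2 60*x^2 dx = 160;  ∫_0^2 -24*x dx = -48;
    ∫_0^2 4 dx = 8.
  Sum: 18432/7 + 1536 − 3456/5 − 96 + 160 − 48 + 8 = 122568/35.
Adding: ||u||_{H^1}^2 = 11398/15 + 122568/35 = 89498/21.


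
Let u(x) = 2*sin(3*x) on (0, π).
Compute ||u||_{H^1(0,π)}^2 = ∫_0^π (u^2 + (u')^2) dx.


||u||_{H^1(0,π)}^2 = 20*π

u'(x) = 6*cos(3*x).
Expand u² and (u')² and integrate term by term on (0, π), using: for integers n ≥ 1, ∫_0^π sin²(nx) dx = ∫_0^π cos²(nx) dx = π/2; for n ≠ n', ∫_0^π sin(nx)sin(n'x) dx = ∫_0^π cos(nx)cos(n'x) dx = 0; and by product-to-sum, ∫_0^π sin(nx)cos(n'x) dx = ½∫_0^π [sin((n+n')x) + sin((n−n')x)] dx, which is 0 when n+n' is even and 2n/(n²−n'²) when n+n' is odd (it need not vanish on (0, π)).
  u² squared terms: (2)²·∫sin(3x)² dx = 4·π/2 = 2*π.
  So ∫_0^π u² dx = 2*π.
  (u')² squared terms: (6)²·∫cos(3x)² dx = 36·π/2 = 18*π.
  So ∫_0^π (u')² dx = 18*π.
||u||_{H^1}^2 = (2*π) + (18*π) = 20*π.


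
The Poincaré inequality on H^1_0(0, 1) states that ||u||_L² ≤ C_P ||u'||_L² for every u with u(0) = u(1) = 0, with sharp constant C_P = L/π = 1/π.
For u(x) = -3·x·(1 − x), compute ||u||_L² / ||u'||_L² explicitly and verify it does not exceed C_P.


||u||_L² / ||u'||_L² = sqrt(10)/10 < C_P = 1/π.

u(x) = -3·x·(1 − x), so u'(x) = 6*x - 3.
u(x) = -3·x·(1 − x) vanishes at x = 0 and x = 1, so u ∈ H^1_0(0, 1). Differentiate via the product rule and integrate the resulting polynomials term by term.
  ∫_0^1 u² dx = ∫_0^1 (9*x^4 - 18*x^3 + 9*x^2) dx. Term by term:
    ∫_0^1 9*x^4 dx = 9/5;  ∫_0^1 -18*x^3 dx = -9/2;  ∫_0^1 9*x^2 dx = 3.
  Sum: 9/5 − 9/2 + 3 = 3/10.
  ∫_0^1 (u')² dx = ∫_0^1 (36*x^2 - 36*x + 9) dx. Term by term:
    ∫_0^1 36*x^2 dx = 12;  ∫_0^1 -36*x dx = -18;  ∫_0^1 9 dx = 9.
  Sum: 12 − 18 + 9 = 3.
∫_0^1 u² dx = 3/10, so ||u||_L² = sqrt(30)/10.
∫_0^1 (u')² dx = 3, so ||u'||_L² = sqrt(3).
Ratio ||u||_L² / ||u'||_L² = sqrt(10)/10.
Sharp Poincaré constant on H^1_0(0, 1) is C_P = L/π = 1/π, achieved by sin(π·x).
A polynomial bump cannot attain the sharp Poincaré constant (only the first sine eigenfunction does), so the ratio is strictly less than C_P, consistent with ||u||_L² ≤ C_P ||u'||_L².


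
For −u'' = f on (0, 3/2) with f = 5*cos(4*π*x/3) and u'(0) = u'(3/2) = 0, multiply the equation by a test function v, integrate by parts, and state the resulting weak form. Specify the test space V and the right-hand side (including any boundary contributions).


V = H^1(0, 3/2) (no boundary constraint on v; u is determined up to an additive constant); weak form: ∫_0^3/2 u'v' dx = ∫_0^3/2 (5*cos(4*π*x/3)) v dx for all v ∈ V.

Multiply both sides by a test function v and integrate from 0 to 3/2:
  ∫_0^3/2 −u''(x) v(x) dx = ∫_0^3/2 f(x) v(x) dx.
Integrate the LHS by parts once:
  ∫_0^3/2 −u'' v dx = −[u'(x) v(x)]_0^3/2 + ∫_0^3/2 u'(x) v'(x) dx.
Thus ∫_0^3/2 u'(x) v'(x) dx = ∫_0^3/2 f(x) v(x) dx + [u'(x) v(x)]_0^3/2.
Choose V so that boundary terms are either known or forced to vanish.
u has homogeneous Neumann: u'(0) = u'(3/2) = 0. So [u' v]_0^3/2 = 0·v(3/2) − 0·v(0) = 0 for any v; take V = H^1(0, 3/2).
Weak formulation: find u (satisfying any essential BC) such that ∫_0^3/2 u'(x) v'(x) dx = ∫_0^3/2 f v dx for all v ∈ V (homogeneous Neumann, so boundary terms vanish).
Substituting f(x) = 5*cos(4*π*x/3), the right-hand side is ∫_0^3/2 (5*cos(4*π*x/3)) v dx.
Compatibility check (pure Neumann): taking v ≡ 1 ∈ V gives 0 = ∫_0^3/2 f dx + (0) − (0), i.e. ∫_0^3/2 f dx must equal u'(0) − u'(3/2) = 0. Indeed ∫_0^3/2 (5*cos(4*π*x/3)) dx = 0, so the data are compatible. The solution is then unique only up to an additive constant (fix it e.g. by requiring ∫_0^3/2 u dx = 0).


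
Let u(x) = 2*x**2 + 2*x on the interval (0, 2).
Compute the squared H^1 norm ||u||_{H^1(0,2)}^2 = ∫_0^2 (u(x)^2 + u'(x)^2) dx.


||u||_{H^1}^2 = 2264/15

The H^1 norm (squared) on an interval (0, L) is
  ||u||_{H^1}^2 = ∫_0^L u(x)^2 dx + ∫_0^L u'(x)^2 dx.
Compute u'(x) = 4*x + 2.
Then u(x)^2 = 4*x**4 + 8*x**3 + 4*x**2 and u'(x)^2 = 16*x**2 + 16*x + 4.
Integrate each monomial from 0 to 2 using ∫_0^2 c·x^n dx = c·2^(n+1)/(n+1):
  ∫_0^2 u(x)^2 dx = ∫_0^2 (4*x^4 + 8*x^3 + 4*x^2) dx. Term by term:
    ∫_0^2 4*x^4 dx = 128/5;  ∫_0^2 8*x^3 dx = 32;  ∫_0^2 4*x^2 dx = 32/3.
  Sum: 128/5 + 32 + 32/3 = 1024/15.
  ∫_0^2 u'(x)^2 dx = ∫_0^2 (16*x^2 + 16*x + 4) dx. Term by term:
    ∫_0^2 16*x^2 dx = 128/3;  ∫_0^2 16*x dx = 32;  ∫_0^2 4 dx = 8.
  Sum: 128/3 + 32 + 8 = 248/3.
Adding: ||u||_{H^1}^2 = 1024/15 + 248/3 = 2264/15.


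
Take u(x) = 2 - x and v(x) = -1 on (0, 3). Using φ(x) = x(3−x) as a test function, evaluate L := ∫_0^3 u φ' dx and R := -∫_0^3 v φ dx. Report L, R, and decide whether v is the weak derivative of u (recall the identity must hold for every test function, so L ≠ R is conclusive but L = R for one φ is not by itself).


LHS = 9/2, RHS = 9/2. Yes, v = u' weakly.

u(x) = 2 - x, classical derivative u'(x) = -1.
φ(x) = x(3−x), so φ'(x) = 3 - 2*x.
Note φ(0) = φ(3) = 0, so the boundary term u·φ vanishes.
LHS = ∫_0^3 u(x) φ'(x) dx = ∫_0^3 (2*x^2 - 7*x + 6) dx. Term by term:
  ∫_0^3 2*x^2 dx = 18;  ∫_0^3 -7*x dx = -63/2;  ∫_0^3 6 dx = 18.
Sum: 18 − 63/2 + 18 = 9/2.
So LHS = 9/2.
∫_0^3 v(x) φ(x) dx = ∫_0^3 (x^2 - 3*x) dx. Term by term:
  ∫_0^3 x^2 dx = 9;  ∫_0^3 -3*x dx = -27/2.
Sum: 9 − 27/2 = -9/2.
So RHS = -∫_0^3 v(x) φ(x) dx = 9/2.
LHS = RHS, so the identity holds for this test φ.
Moreover u is smooth here and v(x) = u'(x) = -1 pointwise, so the identity holds for every test function. Hence v is the weak derivative of u.


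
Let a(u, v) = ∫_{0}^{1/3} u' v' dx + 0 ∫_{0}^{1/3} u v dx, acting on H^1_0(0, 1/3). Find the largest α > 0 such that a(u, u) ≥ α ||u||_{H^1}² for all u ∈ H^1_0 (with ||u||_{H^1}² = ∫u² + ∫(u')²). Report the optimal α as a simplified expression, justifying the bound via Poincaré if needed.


α = 9*π^2/(1 + 9*π^2)

Coercivity of a(·,·) on H^1_0(0, 1/3) means a(u, u) ≥ α ||u||_{H^1}² for every u ∈ H^1_0.
The interval has length L = 1/3, and Poincaré/coercivity depend only on L. Here a(u, u) = ∫(u')² + (0)·∫u².
Here c = 0, so a(u,u) = ∫(u')² alone. The condition a(u,u) ≥ α||u||_{H^1}² reads (1−α)∫(u')² ≥ (α−c)∫u². Any admissible α is ≤ 1 (rapidly oscillating u have ∫u²/∫(u')² → 0), and α = 1 would force 0 ≥ (1−c)∫u², impossible since c < 1; so 1−α > 0. By the sharp Poincaré inequality on H^1_0 of an interval of length L, ∫(u')² ≥ (π/L)²∫u² with equality for the first sine mode sin(π(x−x₀)/L) (x₀ the left endpoint), so the inequality holds for all u iff (1−α)(π/L)² ≥ α − c, i.e. α ≤ ((π/L)² + c)/((π/L)² + 1) = (1 + c(L/π)²)/(1 + (L/π)²). (Direct route, valid since c ≤ 0: Poincaré gives c∫u² ≥ c(L/π)²∫(u')², so a(u,u) ≥ (1 + c(L/π)²)∫(u')², while ||u||_{H^1}² ≤ (1 + (L/π)²)∫(u')²; dividing yields the same α.) With (π/L)² = 9*π^2 and c = 0, the largest admissible constant is α = ((π/L)² + c)/((π/L)² + 1).
Simplifying, α = 9*π^2/(1 + 9*π^2).


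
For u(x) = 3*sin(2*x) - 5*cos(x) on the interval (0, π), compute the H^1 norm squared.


||u||_{H^1(0,π)}^2 = -80 + 95*π/2

u'(x) = 5*sin(x) + 6*cos(2*x).
Expand u² and (u')² and integrate term by term on (0, π), using: for integers n ≥ 1, ∫_0^π sin²(nx) dx = ∫_0^π cos²(nx) dx = π/2; for n ≠ n', ∫_0^π sin(nx)sin(n'x) dx = ∫_0^π cos(nx)cos(n'x) dx = 0; and by product-to-sum, ∫_0^π sin(nx)cos(n'x) dx = ½∫_0^π [sin((n+n')x) + sin((n−n')x)] dx, which is 0 when n+n' is even and 2n/(n²−n'²) when n+n' is odd (it need not vanish on (0, π)).
  u² squared terms: (-5)²·∫cos(x)² dx = 25·π/2 = 25*π/2;  (3)²·∫sin(2x)² dx = 9·π/2 = 9*π/2.
  u² cross terms: 2·(-5)·(3)·∫cos(x)·sin(2x) dx = -30·(4/3) = -40.
  So ∫_0^π u² dx = 25*π/2 + 9*π/2 − 40 = -40 + 17*π.
  (u')² squared terms: (5)²·∫sin(x)² dx = 25·π/2 = 25*π/2;  (6)²·∫cos(2x)² dx = 36·π/2 = 18*π.
  (u')² cross terms: 2·(5)·(6)·∫sin(x)·cos(2x) dx = 60·(-2/3) = -40.
  So ∫_0^π (u')² dx = 25*π/2 + 18*π − 40 = -40 + 61*π/2.
||u||_{H^1}^2 = (-40 + 17*π) + (-40 + 61*π/2) = -80 + 95*π/2.


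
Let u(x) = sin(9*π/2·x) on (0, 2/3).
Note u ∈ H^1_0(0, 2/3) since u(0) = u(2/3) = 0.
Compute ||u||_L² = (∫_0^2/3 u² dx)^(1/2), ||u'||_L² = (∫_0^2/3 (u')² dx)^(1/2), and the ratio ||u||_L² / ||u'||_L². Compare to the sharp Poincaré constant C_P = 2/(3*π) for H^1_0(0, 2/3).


||u||_L² / ||u'||_L² = 2/(9*π) < C_P = 2/(3*π).

u(x) = sin(9*π/2·x), so u'(x) = 9*π*cos(9*π*x/2)/2.
Writing u(x) = A·sin(kπx/L) with A = 1 and k = 3, use ∫_0^L sin²(kπx/L) dx = L/2 and ∫_0^L cos²(kπx/L) dx = L/2.
u² = 1·sin²(9*π/2·x) and (u')² = 81*π^2/4·cos²(9*π/2·x), and each of sin², cos² integrates to L/2 = 1/3 over (0, 2/3).
∫_0^2/3 u² dx = 1/3, so ||u||_L² = sqrt(3)/3.
∫_0^2/3 (u')² dx = 27*π^2/4, so ||u'||_L² = 3*sqrt(3)*π/2.
Ratio ||u||_L² / ||u'||_L² = 2/(9*π).
Sharp Poincaré constant on H^1_0(0, 2/3) is C_P = L/π = 2/(3*π), achieved by sin(3*π/2·x).
This is the k = 3 harmonic; the ratio L/(kπ) is strictly less than C_P = L/π, consistent with the sharp inequality ||u||_L² ≤ C_P ||u'||_L².


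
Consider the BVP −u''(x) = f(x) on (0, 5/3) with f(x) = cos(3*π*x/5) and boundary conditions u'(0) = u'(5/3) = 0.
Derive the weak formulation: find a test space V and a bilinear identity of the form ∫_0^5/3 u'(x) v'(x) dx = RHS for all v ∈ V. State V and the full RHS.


V = H^1(0, 5/3) (no boundary constraint on v; u is determined up to an additive constant); weak form: ∫_0^5/3 u'v' dx = ∫_0^5/3 (cos(3*π*x/5)) v dx for all v ∈ V.

Multiply both sides by a test function v and integrate from 0 to 5/3:
  ∫_0^5/3 −u''(x) v(x) dx = ∫_0^5/3 f(x) v(x) dx.
Integrate the LHS by parts once:
  ∫_0^5/3 −u'' v dx = −[u'(x) v(x)]_0^5/3 + ∫_0^5/3 u'(x) v'(x) dx.
Thus ∫_0^5/3 u'(x) v'(x) dx = ∫_0^5/3 f(x) v(x) dx + [u'(x) v(x)]_0^5/3.
Choose V so that boundary terms are either known or forced to vanish.
u has homogeneous Neumann: u'(0) = u'(5/3) = 0. So [u' v]_0^5/3 = 0·v(5/3) − 0·v(0) = 0 for any v; take V = H^1(0, 5/3).
Weak formulation: find u (satisfying any essential BC) such that ∫_0^5/3 u'(x) v'(x) dx = ∫_0^5/3 f v dx for all v ∈ V (homogeneous Neumann, so boundary terms vanish).
Substituting f(x) = cos(3*π*x/5), the right-hand side is ∫_0^5/3 (cos(3*π*x/5)) v dx.
Compatibility check (pure Neumann): taking v ≡ 1 ∈ V gives 0 = ∫_0^5/3 f dx + (0) − (0), i.e. ∫_0^5/3 f dx must equal u'(0) − u'(5/3) = 0. Indeed ∫_0^5/3 (cos(3*π*x/5)) dx = 0, so the data are compatible. The solution is then unique only up to an additive constant (fix it e.g. by requiring ∫_0^5/3 u dx = 0).


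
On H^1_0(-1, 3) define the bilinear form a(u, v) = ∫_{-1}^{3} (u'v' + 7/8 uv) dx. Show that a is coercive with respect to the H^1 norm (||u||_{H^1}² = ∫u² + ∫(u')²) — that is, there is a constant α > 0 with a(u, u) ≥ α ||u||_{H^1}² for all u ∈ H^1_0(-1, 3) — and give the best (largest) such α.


α = (π^2 + 14)/(π^2 + 16)

Coercivity of a(·,·) on H^1_0(-1, 3) means a(u, u) ≥ α ||u||_{H^1}² for every u ∈ H^1_0.
The interval has length L = 4, and Poincaré/coercivity depend only on L. Here a(u, u) = ∫(u')² + (7/8)·∫u².
Here 0 < c = 7/8 < 1. The condition a(u,u) ≥ α||u||_{H^1}² reads (1−α)∫(u')² ≥ (α−c)∫u². Any admissible α is ≤ 1 (rapidly oscillating u have ∫u²/∫(u')² → 0), and α = 1 would force 0 ≥ (1−c)∫u², impossible since c < 1; so 1−α > 0. By the sharp Poincaré inequality on H^1_0 of an interval of length L, ∫(u')² ≥ (π/L)²∫u² with equality for the first sine mode sin(π(x−x₀)/L) (x₀ the left endpoint), so the inequality holds for all u iff (1−α)(π/L)² ≥ α − c, i.e. α ≤ ((π/L)² + c)/((π/L)² + 1) = (1 + c(L/π)²)/(1 + (L/π)²). With (π/L)² = π^2/16 and c = 7/8, the largest admissible constant is α = ((π/L)² + c)/((π/L)² + 1).
Simplifying, α = (π^2 + 14)/(π^2 + 16).


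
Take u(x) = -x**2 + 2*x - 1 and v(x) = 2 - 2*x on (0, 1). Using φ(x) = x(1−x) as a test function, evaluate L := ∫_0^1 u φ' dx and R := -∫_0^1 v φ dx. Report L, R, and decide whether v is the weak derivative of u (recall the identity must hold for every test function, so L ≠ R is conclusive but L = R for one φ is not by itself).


LHS = -1/6, RHS = -1/6. Yes, v = u' weakly.

u(x) = -x**2 + 2*x - 1, classical derivative u'(x) = 2 - 2*x.
φ(x) = x(1−x), so φ'(x) = 1 - 2*x.
Note φ(0) = φ(1) = 0, so the boundary term u·φ vanishes.
LHS = ∫_0^1 u(x) φ'(x) dx = ∫_0^1 (2*x^3 - 5*x^2 + 4*x - 1) dx. Term by term:
  ∫_0^1 2*x^3 dx = 1/2;  ∫_0^1 -5*x^2 dx = -5/3;  ∫_0^1 4*x dx = 2;
  ∫_0^1 -1 dx = -1.
Sum: 1/2 − 5/3 + 2 − 1 = -1/6.
So LHS = -1/6.
∫_0^1 v(x) φ(x) dx = ∫_0^1 (2*x^3 - 4*x^2 + 2*x) dx. Term by term:
  ∫_0^1 2*x^3 dx = 1/2;  ∫_0^1 -4*x^2 dx = -4/3;  ∫_0^1 2*x dx = 1.
Sum: 1/2 − 4/3 + 1 = 1/6.
So RHS = -∫_0^1 v(x) φ(x) dx = -1/6.
LHS = RHS, so the identity holds for this test φ.
Moreover u is smooth here and v(x) = u'(x) = 2 - 2*x pointwise, so the identity holds for every test function. Hence v is the weak derivative of u.


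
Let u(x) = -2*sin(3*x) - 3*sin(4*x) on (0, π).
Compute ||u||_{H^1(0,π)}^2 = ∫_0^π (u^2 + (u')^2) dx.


||u||_{H^1(0,π)}^2 = 193*π/2

u'(x) = -6*cos(3*x) - 12*cos(4*x).
Expand u² and (u')² and integrate term by term on (0, π), using: for integers n ≥ 1, ∫_0^π sin²(nx) dx = ∫_0^π cos²(nx) dx = π/2; for n ≠ n', ∫_0^π sin(nx)sin(n'x) dx = ∫_0^π cos(nx)cos(n'x) dx = 0; and by product-to-sum, ∫_0^π sin(nx)cos(n'x) dx = ½∫_0^π [sin((n+n')x) + sin((n−n')x)] dx, which is 0 when n+n' is even and 2n/(n²−n'²) when n+n' is odd (it need not vanish on (0, π)).
  u² squared terms: (-3)²·∫sin(4x)² dx = 9·π/2 = 9*π/2;  (-2)²·∫sin(3x)² dx = 4·π/2 = 2*π.
  u² cross terms: 2·(-3)·(-2)·∫sin(4x)·sin(3x) dx = 12·(0) = 0.
  So ∫_0^π u² dx = 9*π/2 + 2*π + 0 = 13*π/2.
  (u')² squared terms: (-12)²·∫cos(4x)² dx = 144·π/2 = 72*π;  (-6)²·∫cos(3x)² dx = 36·π/2 = 18*π.
  (u')² cross terms: 2·(-12)·(-6)·∫cos(4x)·cos(3x) dx = 144·(0) = 0.
  So ∫_0^π (u')² dx = 72*π + 18*π + 0 = 90*π.
||u||_{H^1}^2 = (13*π/2) + (90*π) = 193*π/2.


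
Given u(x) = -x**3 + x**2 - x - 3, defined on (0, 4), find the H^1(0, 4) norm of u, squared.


||u||_{H^1}^2 = 323768/105

The H^1 norm (squared) on an interval (0, L) is
  ||u||_{H^1}^2 = ∫_0^L u(x)^2 dx + ∫_0^L u'(x)^2 dx.
Compute u'(x) = -3*x**2 + 2*x - 1.
Then u(x)^2 = x**6 - 2*x**5 + 3*x**4 + 4*x**3 - 5*x**2 + 6*x + 9 and u'(x)^2 = 9*x**4 - 12*x**3 + 10*x**2 - 4*x + 1.
Integrate each monomial from 0 to 4 using ∫_0^4 c·x^n dx = c·4^(n+1)/(n+1):
  ∫_0^4 u(x)^2 dx = ∫_0^4 (x^6 - 2*x^5 + 3*x^4 + 4*x^3 - 5*x^2 + 6*x + 9) dx. Term by term:
    ∫_0^4 x^6 dx = 16384/7;  ∫_0^4 -2*x^5 dx = -4096/3;  ∫_0^4 3*x^4 dx = 3072/5;
    ∫_0^4 4*x^3 dx = 256;  ∫_0^4 -5*x^2 dx = -320/3;  ∫_0^4 6*x dx = 48;
    ∫_0^4 9 dx = 36.
  Sum: 16384/7 − 4096/3 + 3072/5 + 256 − 320/3 + 48 + 36 = 63804/35.
  ∫_0^4 u'(x)^2 dx = ∫_0^4 (9*x^4 - 12*x^3 + 10*x^2 - 4*x + 1) dx. Term by term:
    ∫_0^4 9*x^4 dx = 9216/5;  ∫_0^4 -12*x^3 dx = -768;  ∫_0^4 10*x^2 dx = 640/3;
    ∫_0^4 -4*x dx = -32;  ∫_0^4 1 dx = 4.
  Sum: 9216/5 − 768 + 640/3 − 32 + 4 = 18908/15.
Adding: ||u||_{H^1}^2 = 63804/35 + 18908/15 = 323768/105.


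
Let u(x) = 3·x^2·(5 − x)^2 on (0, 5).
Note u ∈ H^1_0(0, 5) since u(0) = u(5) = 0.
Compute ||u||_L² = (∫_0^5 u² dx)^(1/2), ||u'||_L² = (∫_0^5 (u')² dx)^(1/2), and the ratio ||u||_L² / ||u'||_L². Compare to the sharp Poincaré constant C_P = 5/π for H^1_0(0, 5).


||u||_L² / ||u'||_L² = 5*sqrt(3)/6 < C_P = 5/π.

u(x) = 3·x^2·(5 − x)^2, so u'(x) = 6*x*(x - 5)*(2*x - 5).
u(x) = 3·x^2·(5 − x)^2 vanishes at x = 0 and x = 5, so u ∈ H^1_0(0, 5). Differentiate via the product rule and integrate the resulting polynomials term by term.
  ∫_0^5 u² dx = ∫_0^5 (9*x^8 - 180*x^7 + 1350*x^6 - 4500*x^5 + 5625*x^4) dx. Term by term:
    ∫_0^5 9*x^8 dx = 1953125;  ∫_0^5 -180*x^7 dx = -17578125/2;  ∫_0^5 1350*x^6 dx = 105468750/7;
    ∫_0^5 -4500*x^5 dx = -11718750;  ∫_0^5 5625*x^4 dx = 3515625.
  Sum: 1953125 − 17578125/2 + 105468750/7 − 11718750 + 3515625 = 390625/14.
  ∫_0^5 (u')² dx = ∫_0^5 (144*x^6 - 2160*x^5 + 11700*x^4 - 27000*x^3 + 22500*x^2) dx. Term by term:
    ∫_0^5 144*x^6 dx = 11250000/7;  ∫_0^5 -2160*x^5 dx = -5625000;  ∫_0^5 11700*x^4 dx = 7312500;
    ∫_0^5 -27000*x^3 dx = -4218750;  ∫_0^5 22500*x^2 dx = 937500.
  Sum: 11250000/7 − 5625000 + 7312500 − 4218750 + 937500 = 93750/7.
∫_0^5 u² dx = 390625/14, so ||u||_L² = 625*sqrt(14)/14.
∫_0^5 (u')² dx = 93750/7, so ||u'||_L² = 125*sqrt(42)/7.
Ratio ||u||_L² / ||u'||_L² = 5*sqrt(3)/6.
Sharp Poincaré constant on H^1_0(0, 5) is C_P = L/π = 5/π, achieved by sin(π/5·x).
A polynomial bump cannot attain the sharp Poincaré constant (only the first sine eigenfunction does), so the ratio is strictly less than C_P, consistent with ||u||_L² ≤ C_P ||u'||_L².


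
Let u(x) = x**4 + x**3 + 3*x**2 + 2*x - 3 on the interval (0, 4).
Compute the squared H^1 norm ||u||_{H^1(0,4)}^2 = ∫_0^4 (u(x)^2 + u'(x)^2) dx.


||u||_{H^1}^2 = 44177948/315

The H^1 norm (squared) on an interval (0, L) is
  ||u||_{H^1}^2 = ∫_0^L u(x)^2 dx + ∫_0^L u'(x)^2 dx.
Compute u'(x) = 4*x**3 + 3*x**2 + 6*x + 2.
Then u(x)^2 = x**8 + 2*x**7 + 7*x**6 + 10*x**5 + 7*x**4 + 6*x**3 - 14*x**2 - 12*x + 9 and u'(x)^2 = 16*x**6 + 24*x**5 + 57*x**4 + 52*x**3 + 48*x**2 + 24*x + 4.
Integrate each monomial from 0 to 4 using ∫_0^4 c·x^n dx = c·4^(n+1)/(n+1):
  ∫_0^4 u(x)^2 dx = ∫_0^4 (x^8 + 2*x^7 + 7*x^6 + 10*x^5 + 7*x^4 + 6*x^3 - 14*x^2 - 12*x + 9) dx. Term by term:
    ∫_0^4 x^8 dx = 262144/9;  ∫_0^4 2*x^7 dx = 16384;  ∫_0^4 7*x^6 dx = 16384;
    ∫_0^4 10*x^5 dx = 20480/3;  ∫_0^4 7*x^4 dx = 7168/5;  ∫_0^4 6*x^3 dx = 384;
    ∫_0^4 -14*x^2 dx = -896/3;  ∫_0^4 -12*x dx = -96;  ∫_0^4 9 dx = 36.
  Sum: 262144/9 + 16384 + 16384 + 20480/3 + 7168/5 + 384 − 896/3 − 96 + 36 = 3158132/45.
  ∫_0^4 u'(x)^2 dx = ∫_0^4 (16*x^6 + 24*x^5 + 57*x^4 + 52*x^3 + 48*x^2 + 24*x + 4) dx. Term by term:
    ∫_0^4 16*x^6 dx = 262144/7;  ∫_0^4 24*x^5 dx = 16384;  ∫_0^4 57*x^4 dx = 58368/5;
    ∫_0^4 52*x^3 dx = 3328;  ∫_0^4 48*x^2 dx = 1024;  ∫_0^4 24*x dx = 192;
    ∫_0^4 4 dx = 16.
  Sum: 262144/7 + 16384 + 58368/5 + 3328 + 1024 + 192 + 16 = 2452336/35.
Adding: ||u||_{H^1}^2 = 3158132/45 + 2452336/35 = 44177948/315.


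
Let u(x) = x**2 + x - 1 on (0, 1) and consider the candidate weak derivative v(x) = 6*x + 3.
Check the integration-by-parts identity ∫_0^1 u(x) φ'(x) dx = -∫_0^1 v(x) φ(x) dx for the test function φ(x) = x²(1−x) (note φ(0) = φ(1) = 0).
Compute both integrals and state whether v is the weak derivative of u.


LHS = -11/60, RHS = -11/20. No, v is not the weak derivative of u.

u(x) = x**2 + x - 1, classical derivative u'(x) = 2*x + 1.
φ(x) = x²(1−x), so φ'(x) = x*(2 - 3*x).
Note φ(0) = φ(1) = 0, so the boundary term u·φ vanishes.
LHS = ∫_0^1 u(x) φ'(x) dx = ∫_0^1 (-3*x^4 - x^3 + 5*x^2 - 2*x) dx. Term by term:
  ∫_0^1 -3*x^4 dx = -3/5;  ∫_0^1 -x^3 dx = -1/4;  ∫_0^1 5*x^2 dx = 5/3;
  ∫_0^1 -2*x dx = -1.
Sum: -3/5 − 1/4 + 5/3 − 1 = -11/60.
So LHS = -11/60.
∫_0^1 v(x) φ(x) dx = ∫_0^1 (-6*x^4 + 3*x^3 + 3*x^2) dx. Term by term:
  ∫_0^1 -6*x^4 dx = -6/5;  ∫_0^1 3*x^3 dx = 3/4;  ∫_0^1 3*x^2 dx = 1.
Sum: -6/5 + 3/4 + 1 = 11/20.
So RHS = -∫_0^1 v(x) φ(x) dx = -11/20.
LHS − RHS = 11/30 ≠ 0, so the identity fails.
(For a valid weak derivative the identity must hold for EVERY test function, in particular this one. The failure shows v is NOT the weak derivative of u.)
Correct weak derivative would be u'(x) = 2*x + 1.
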